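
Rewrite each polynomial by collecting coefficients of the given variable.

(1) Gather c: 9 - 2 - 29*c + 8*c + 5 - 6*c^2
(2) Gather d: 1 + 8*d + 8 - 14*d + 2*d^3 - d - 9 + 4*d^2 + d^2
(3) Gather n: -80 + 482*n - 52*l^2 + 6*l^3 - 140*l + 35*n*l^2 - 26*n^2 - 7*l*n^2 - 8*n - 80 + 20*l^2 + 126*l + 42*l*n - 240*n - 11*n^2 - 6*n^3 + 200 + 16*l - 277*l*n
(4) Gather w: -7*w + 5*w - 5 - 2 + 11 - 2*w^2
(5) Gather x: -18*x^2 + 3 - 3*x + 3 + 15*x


(1) = -6*c^2 - 21*c + 12
(2) = 2*d^3 + 5*d^2 - 7*d
(3) = 6*l^3 - 32*l^2 + 2*l - 6*n^3 + n^2*(-7*l - 37) + n*(35*l^2 - 235*l + 234) + 40
(4) = -2*w^2 - 2*w + 4
(5) = -18*x^2 + 12*x + 6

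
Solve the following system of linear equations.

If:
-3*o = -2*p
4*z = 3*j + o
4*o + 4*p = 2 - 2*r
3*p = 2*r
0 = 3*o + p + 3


Then:
No Solution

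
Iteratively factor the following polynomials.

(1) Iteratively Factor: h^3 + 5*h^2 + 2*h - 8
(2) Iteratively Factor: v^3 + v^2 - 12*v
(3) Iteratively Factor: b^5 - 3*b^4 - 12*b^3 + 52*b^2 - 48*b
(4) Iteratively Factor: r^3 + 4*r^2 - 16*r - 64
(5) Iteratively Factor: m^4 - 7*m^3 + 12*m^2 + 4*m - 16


(1) = (h - 1)*(h^2 + 6*h + 8) = (h - 1)*(h + 2)*(h + 4)
(2) = (v + 4)*(v^2 - 3*v) = v*(v + 4)*(v - 3)
(3) = (b)*(b^4 - 3*b^3 - 12*b^2 + 52*b - 48) = b*(b - 3)*(b^3 - 12*b + 16) = b*(b - 3)*(b - 2)*(b^2 + 2*b - 8) = b*(b - 3)*(b - 2)^2*(b + 4)
(4) = (r - 4)*(r^2 + 8*r + 16) = (r - 4)*(r + 4)*(r + 4)
(5) = (m - 2)*(m^3 - 5*m^2 + 2*m + 8) = (m - 2)^2*(m^2 - 3*m - 4) = (m - 2)^2*(m + 1)*(m - 4)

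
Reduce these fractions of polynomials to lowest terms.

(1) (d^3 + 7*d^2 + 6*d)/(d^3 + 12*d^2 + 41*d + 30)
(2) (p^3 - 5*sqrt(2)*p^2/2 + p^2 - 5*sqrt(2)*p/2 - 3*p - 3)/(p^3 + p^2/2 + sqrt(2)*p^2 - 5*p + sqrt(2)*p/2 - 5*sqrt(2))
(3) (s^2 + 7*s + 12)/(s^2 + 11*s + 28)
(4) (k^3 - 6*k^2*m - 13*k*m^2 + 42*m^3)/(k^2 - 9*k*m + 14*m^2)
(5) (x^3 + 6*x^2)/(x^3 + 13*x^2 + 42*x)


(1) = d/(d + 5)
(2) = (4*p^3 + p^2*(4 - 10*sqrt(2)) + p*(-10*sqrt(2) - 12) - 12)/(4*p^3 + p^2*(2 + 4*sqrt(2)) + p*(-20 + 2*sqrt(2)) - 20*sqrt(2))
(3) = (s + 3)/(s + 7)
(4) = k + 3*m
(5) = x/(x + 7)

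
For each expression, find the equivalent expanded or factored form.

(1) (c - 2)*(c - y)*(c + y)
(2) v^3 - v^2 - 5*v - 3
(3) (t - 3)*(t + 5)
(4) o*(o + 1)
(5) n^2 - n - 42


(1) = c^3 - 2*c^2 - c*y^2 + 2*y^2
(2) = (v - 3)*(v + 1)^2
(3) = t^2 + 2*t - 15
(4) = o^2 + o
(5) = (n - 7)*(n + 6)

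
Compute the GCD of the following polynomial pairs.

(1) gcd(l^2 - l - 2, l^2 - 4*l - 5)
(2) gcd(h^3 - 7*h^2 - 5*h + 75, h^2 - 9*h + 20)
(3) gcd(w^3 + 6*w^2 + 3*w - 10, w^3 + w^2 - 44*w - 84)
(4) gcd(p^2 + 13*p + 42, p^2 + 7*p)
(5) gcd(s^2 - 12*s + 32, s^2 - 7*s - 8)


(1) = l + 1
(2) = h - 5
(3) = w + 2
(4) = p + 7
(5) = gcd((s - 8)*(s - 4), (s - 8)*(s + 1)) = s - 8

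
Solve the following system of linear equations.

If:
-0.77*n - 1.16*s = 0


Then:
n = -1.50649350649351*s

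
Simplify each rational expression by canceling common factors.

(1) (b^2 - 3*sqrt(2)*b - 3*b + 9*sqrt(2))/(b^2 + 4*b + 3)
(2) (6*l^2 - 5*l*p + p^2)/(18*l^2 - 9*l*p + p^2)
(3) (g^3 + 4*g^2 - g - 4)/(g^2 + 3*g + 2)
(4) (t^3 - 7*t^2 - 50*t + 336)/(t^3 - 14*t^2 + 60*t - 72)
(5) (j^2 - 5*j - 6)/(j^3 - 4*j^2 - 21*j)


(1) = (b^2 + b*(-3*sqrt(2) - 3) + 9*sqrt(2))/(b^2 + 4*b + 3)
(2) = (-2*l + p)/(-6*l + p)
(3) = (g^2 + 3*g - 4)/(g + 2)
(4) = (t^2 - t - 56)/(t^2 - 8*t + 12)
(5) = (j^2 - 5*j - 6)/(j^3 - 4*j^2 - 21*j)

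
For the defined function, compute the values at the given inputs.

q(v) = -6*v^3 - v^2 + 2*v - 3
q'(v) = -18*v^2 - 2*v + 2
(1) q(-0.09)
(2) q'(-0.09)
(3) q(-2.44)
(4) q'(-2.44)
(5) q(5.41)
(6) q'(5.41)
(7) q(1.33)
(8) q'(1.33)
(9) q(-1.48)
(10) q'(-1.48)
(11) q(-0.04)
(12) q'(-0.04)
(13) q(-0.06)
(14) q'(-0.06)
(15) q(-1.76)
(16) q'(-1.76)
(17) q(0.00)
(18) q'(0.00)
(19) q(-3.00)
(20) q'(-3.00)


(1) = -3.18
(2) = 2.03
(3) = 73.33
(4) = -100.28
(5) = -971.49
(6) = -535.65
(7) = -16.22
(8) = -32.50
(9) = 11.30
(10) = -34.47
(11) = -3.08
(12) = 2.05
(13) = -3.12
(14) = 2.06
(15) = 23.09
(16) = -50.24
(17) = -3.00
(18) = 2.00
(19) = 144.00
(20) = -154.00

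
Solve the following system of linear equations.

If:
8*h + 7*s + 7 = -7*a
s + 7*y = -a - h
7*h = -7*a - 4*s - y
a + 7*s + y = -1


Then:
a = 737/151
h = -665/151
s = -128/151
y = 8/151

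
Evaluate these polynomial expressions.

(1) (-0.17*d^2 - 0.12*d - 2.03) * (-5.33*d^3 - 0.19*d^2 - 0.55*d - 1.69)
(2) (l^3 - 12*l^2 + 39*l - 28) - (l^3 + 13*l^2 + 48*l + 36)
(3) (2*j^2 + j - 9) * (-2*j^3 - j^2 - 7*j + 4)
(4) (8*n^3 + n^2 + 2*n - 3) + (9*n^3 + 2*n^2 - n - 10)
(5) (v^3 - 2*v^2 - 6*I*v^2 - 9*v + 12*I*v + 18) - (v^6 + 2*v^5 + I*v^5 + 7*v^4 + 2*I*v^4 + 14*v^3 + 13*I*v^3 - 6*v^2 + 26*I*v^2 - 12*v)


(1) = 0.9061*d^5 + 0.6719*d^4 + 10.9362*d^3 + 0.739*d^2 + 1.3193*d + 3.4307
(2) = -25*l^2 - 9*l - 64
(3) = -4*j^5 - 4*j^4 + 3*j^3 + 10*j^2 + 67*j - 36
(4) = 17*n^3 + 3*n^2 + n - 13
(5) = -v^6 - 2*v^5 - I*v^5 - 7*v^4 - 2*I*v^4 - 13*v^3 - 13*I*v^3 + 4*v^2 - 32*I*v^2 + 3*v + 12*I*v + 18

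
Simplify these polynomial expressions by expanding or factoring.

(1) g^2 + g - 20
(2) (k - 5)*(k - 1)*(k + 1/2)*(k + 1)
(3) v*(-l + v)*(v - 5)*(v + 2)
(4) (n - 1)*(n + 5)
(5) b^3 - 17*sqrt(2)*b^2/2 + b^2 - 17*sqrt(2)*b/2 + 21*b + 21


(1) = (g - 4)*(g + 5)
(2) = k^4 - 9*k^3/2 - 7*k^2/2 + 9*k/2 + 5/2
(3) = -l*v^3 + 3*l*v^2 + 10*l*v + v^4 - 3*v^3 - 10*v^2
(4) = n^2 + 4*n - 5
(5) = (b + 1)*(b - 7*sqrt(2))*(b - 3*sqrt(2)/2)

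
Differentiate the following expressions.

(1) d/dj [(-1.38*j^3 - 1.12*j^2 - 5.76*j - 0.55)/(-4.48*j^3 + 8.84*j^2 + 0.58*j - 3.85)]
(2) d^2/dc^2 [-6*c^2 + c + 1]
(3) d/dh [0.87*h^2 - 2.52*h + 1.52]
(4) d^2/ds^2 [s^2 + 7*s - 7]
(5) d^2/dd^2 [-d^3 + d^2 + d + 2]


(1) = (-17.2168*j^4 - 53.2104*j^3 + 58.8158*j^2 + 18.348*j + 22.495)/(20.0704*j^6 - 79.2064*j^5 + 72.9488*j^4 + 44.7504*j^3 - 67.7316*j^2 - 4.466*j + 14.8225)
(2) = -12
(3) = 1.74*h - 2.52
(4) = 2
(5) = 2 - 6*d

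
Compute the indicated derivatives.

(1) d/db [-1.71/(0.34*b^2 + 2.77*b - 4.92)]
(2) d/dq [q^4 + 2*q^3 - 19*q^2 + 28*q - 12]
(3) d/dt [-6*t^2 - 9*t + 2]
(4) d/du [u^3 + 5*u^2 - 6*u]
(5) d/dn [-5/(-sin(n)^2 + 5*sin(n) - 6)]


(1) = (1.1628*b + 4.7367)/(0.34*b^2 + 2.77*b - 4.92)^2
(2) = 4*q^3 + 6*q^2 - 38*q + 28
(3) = -12*t - 9
(4) = 3*u^2 + 10*u - 6
(5) = 5*(5 - 2*sin(n))*cos(n)/(sin(n)^2 - 5*sin(n) + 6)^2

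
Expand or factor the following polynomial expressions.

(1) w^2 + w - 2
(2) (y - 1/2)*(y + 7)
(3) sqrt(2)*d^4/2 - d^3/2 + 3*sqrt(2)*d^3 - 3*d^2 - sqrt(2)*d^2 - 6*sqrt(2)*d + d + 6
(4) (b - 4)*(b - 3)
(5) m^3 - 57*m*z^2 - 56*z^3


(1) = (w - 1)*(w + 2)
(2) = y^2 + 13*y/2 - 7/2
(3) = (d + 6)*(d - sqrt(2))*(d - sqrt(2)/2)*(sqrt(2)*d/2 + 1)
(4) = b^2 - 7*b + 12
(5) = (m - 8*z)*(m + z)*(m + 7*z)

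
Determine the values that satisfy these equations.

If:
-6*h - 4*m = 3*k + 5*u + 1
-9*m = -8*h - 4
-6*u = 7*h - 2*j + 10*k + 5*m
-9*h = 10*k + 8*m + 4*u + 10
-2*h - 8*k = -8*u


Then:
h = 1252/259
j = -5857/259
k = -1781/259
m = 1228/259
u = -1468/259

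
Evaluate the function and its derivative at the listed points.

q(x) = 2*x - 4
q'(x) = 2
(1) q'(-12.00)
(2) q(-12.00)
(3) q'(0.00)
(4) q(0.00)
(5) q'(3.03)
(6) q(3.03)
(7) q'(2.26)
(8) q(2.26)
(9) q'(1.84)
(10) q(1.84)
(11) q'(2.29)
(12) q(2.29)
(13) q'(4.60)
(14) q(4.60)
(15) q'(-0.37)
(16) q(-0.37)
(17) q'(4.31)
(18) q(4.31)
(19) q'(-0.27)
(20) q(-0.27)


(1) = 2.00
(2) = -28.00
(3) = 2.00
(4) = -4.00
(5) = 2.00
(6) = 2.06
(7) = 2.00
(8) = 0.52
(9) = 2.00
(10) = -0.32
(11) = 2.00
(12) = 0.58
(13) = 2.00
(14) = 5.20
(15) = 2.00
(16) = -4.74
(17) = 2.00
(18) = 4.62
(19) = 2.00
(20) = -4.54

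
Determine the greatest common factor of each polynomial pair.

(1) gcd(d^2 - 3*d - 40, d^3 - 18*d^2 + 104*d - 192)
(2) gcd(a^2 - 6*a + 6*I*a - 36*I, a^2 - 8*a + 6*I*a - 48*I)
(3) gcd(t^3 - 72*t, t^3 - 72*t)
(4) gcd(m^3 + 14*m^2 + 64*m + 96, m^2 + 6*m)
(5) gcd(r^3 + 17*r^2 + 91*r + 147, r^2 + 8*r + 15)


(1) = gcd((d - 8)*(d + 5), (d - 8)*(d - 6)*(d - 4)) = d - 8
(2) = a + 6*I
(3) = t^3 - 72*t
(4) = m + 6
(5) = r + 3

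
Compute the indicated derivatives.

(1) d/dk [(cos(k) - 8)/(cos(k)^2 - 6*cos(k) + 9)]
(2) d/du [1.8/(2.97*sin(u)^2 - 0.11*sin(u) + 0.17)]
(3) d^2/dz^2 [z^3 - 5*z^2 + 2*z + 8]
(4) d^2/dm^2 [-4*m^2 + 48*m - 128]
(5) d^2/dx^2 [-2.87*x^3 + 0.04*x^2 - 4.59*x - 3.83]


(1) = (cos(k) - 13)*sin(k)/(cos(k) - 3)^3
(2) = (0.198 - 10.692*sin(u))*cos(u)/(2.97*sin(u)^2 - 0.11*sin(u) + 0.17)^2
(3) = 6*z - 10
(4) = -8
(5) = 0.08 - 17.22*x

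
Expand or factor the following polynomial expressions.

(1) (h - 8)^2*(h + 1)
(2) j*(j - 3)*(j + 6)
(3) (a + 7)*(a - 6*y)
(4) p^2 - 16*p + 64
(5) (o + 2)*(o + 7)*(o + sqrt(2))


(1) = h^3 - 15*h^2 + 48*h + 64
(2) = j^3 + 3*j^2 - 18*j
(3) = a^2 - 6*a*y + 7*a - 42*y
(4) = (p - 8)^2
(5) = o^3 + sqrt(2)*o^2 + 9*o^2 + 9*sqrt(2)*o + 14*o + 14*sqrt(2)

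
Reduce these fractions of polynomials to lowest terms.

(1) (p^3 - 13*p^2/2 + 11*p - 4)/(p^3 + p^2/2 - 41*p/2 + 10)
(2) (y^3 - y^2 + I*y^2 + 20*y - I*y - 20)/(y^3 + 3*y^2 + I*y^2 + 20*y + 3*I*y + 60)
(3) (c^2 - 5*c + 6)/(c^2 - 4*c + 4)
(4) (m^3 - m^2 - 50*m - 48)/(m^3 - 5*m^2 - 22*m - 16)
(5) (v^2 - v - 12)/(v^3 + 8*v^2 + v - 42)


(1) = (p - 2)/(p + 5)
(2) = (y - 1)/(y + 3)
(3) = (c - 3)/(c - 2)
(4) = (m + 6)/(m + 2)
(5) = (v - 4)/(v^2 + 5*v - 14)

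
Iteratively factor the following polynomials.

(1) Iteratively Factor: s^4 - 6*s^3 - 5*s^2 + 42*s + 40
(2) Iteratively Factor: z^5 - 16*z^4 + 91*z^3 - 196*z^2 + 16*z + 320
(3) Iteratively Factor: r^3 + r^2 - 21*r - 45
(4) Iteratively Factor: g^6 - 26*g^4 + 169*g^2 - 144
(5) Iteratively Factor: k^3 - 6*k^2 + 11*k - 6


(1) = (s - 5)*(s^3 - s^2 - 10*s - 8) = (s - 5)*(s + 1)*(s^2 - 2*s - 8) = (s - 5)*(s + 1)*(s + 2)*(s - 4)
(2) = (z + 1)*(z^4 - 17*z^3 + 108*z^2 - 304*z + 320) = (z - 4)*(z + 1)*(z^3 - 13*z^2 + 56*z - 80) = (z - 5)*(z - 4)*(z + 1)*(z^2 - 8*z + 16) = (z - 5)*(z - 4)^2*(z + 1)*(z - 4)
(3) = (r + 3)*(r^2 - 2*r - 15) = (r + 3)^2*(r - 5)
(4) = (g - 4)*(g^5 + 4*g^4 - 10*g^3 - 40*g^2 + 9*g + 36) = (g - 4)*(g + 1)*(g^4 + 3*g^3 - 13*g^2 - 27*g + 36) = (g - 4)*(g + 1)*(g + 3)*(g^3 - 13*g + 12) = (g - 4)*(g + 1)*(g + 3)*(g + 4)*(g^2 - 4*g + 3) = (g - 4)*(g - 1)*(g + 1)*(g + 3)*(g + 4)*(g - 3)
(5) = (k - 1)*(k^2 - 5*k + 6) = (k - 3)*(k - 1)*(k - 2)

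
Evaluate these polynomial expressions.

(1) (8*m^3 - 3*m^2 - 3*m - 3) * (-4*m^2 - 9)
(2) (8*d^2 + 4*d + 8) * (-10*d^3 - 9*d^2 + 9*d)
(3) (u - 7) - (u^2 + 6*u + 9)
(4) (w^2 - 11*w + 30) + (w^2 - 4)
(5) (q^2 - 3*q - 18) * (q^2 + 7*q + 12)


(1) = -32*m^5 + 12*m^4 - 60*m^3 + 39*m^2 + 27*m + 27
(2) = -80*d^5 - 112*d^4 - 44*d^3 - 36*d^2 + 72*d
(3) = -u^2 - 5*u - 16
(4) = 2*w^2 - 11*w + 26
(5) = q^4 + 4*q^3 - 27*q^2 - 162*q - 216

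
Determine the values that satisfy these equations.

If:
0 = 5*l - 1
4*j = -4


Then:
j = -1
l = 1/5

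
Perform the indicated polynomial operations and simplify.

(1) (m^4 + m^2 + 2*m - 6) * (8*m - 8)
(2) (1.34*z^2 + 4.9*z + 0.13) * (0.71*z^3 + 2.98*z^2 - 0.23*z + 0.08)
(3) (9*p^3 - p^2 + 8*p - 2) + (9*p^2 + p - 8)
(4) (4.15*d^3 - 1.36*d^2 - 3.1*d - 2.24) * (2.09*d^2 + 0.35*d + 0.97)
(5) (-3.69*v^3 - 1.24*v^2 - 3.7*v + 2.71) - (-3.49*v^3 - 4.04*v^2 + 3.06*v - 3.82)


(1) = 8*m^5 - 8*m^4 + 8*m^3 + 8*m^2 - 64*m + 48
(2) = 0.9514*z^5 + 7.4722*z^4 + 14.3861*z^3 - 0.6324*z^2 + 0.3621*z + 0.0104
(3) = 9*p^3 + 8*p^2 + 9*p - 10
(4) = 8.6735*d^5 - 1.3899*d^4 - 2.9295*d^3 - 7.0858*d^2 - 3.791*d - 2.1728
(5) = -0.2*v^3 + 2.8*v^2 - 6.76*v + 6.53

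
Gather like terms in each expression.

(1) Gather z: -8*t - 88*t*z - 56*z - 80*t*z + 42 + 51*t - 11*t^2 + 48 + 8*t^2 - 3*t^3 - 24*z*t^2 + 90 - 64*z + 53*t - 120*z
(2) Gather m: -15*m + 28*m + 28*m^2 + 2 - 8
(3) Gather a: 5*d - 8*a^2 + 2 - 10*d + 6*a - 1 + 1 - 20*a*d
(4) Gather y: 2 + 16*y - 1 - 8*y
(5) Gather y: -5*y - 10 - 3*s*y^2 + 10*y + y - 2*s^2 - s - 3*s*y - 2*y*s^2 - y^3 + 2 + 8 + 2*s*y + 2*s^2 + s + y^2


(1) = -3*t^3 - 3*t^2 + 96*t + z*(-24*t^2 - 168*t - 240) + 180
(2) = 28*m^2 + 13*m - 6
(3) = -8*a^2 + a*(6 - 20*d) - 5*d + 2
(4) = 8*y + 1
(5) = -y^3 + y^2*(1 - 3*s) + y*(-2*s^2 - s + 6)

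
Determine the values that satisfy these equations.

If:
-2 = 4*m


Then:
m = -1/2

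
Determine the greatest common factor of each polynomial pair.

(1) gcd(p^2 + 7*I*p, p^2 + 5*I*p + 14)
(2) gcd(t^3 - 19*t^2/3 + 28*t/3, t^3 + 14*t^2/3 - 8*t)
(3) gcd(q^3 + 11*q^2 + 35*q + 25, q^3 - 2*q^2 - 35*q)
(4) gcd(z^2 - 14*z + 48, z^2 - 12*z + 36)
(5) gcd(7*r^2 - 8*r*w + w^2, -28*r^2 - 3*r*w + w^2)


(1) = gcd(p*(p + 7*I), (p - 2*I)*(p + 7*I)) = p + 7*I
(2) = gcd(t*(t - 4)*(t - 7/3), t*(t - 4/3)*(t + 6)) = t
(3) = gcd((q + 1)*(q + 5)^2, q*(q - 7)*(q + 5)) = q + 5
(4) = gcd((z - 8)*(z - 6), (z - 6)^2) = z - 6
(5) = 7*r - w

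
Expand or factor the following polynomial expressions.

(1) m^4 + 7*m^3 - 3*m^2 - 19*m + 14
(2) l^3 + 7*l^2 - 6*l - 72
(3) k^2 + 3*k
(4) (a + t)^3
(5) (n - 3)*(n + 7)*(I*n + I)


(1) = (m - 1)^2*(m + 2)*(m + 7)
(2) = (l - 3)*(l + 4)*(l + 6)
(3) = k*(k + 3)
(4) = a^3 + 3*a^2*t + 3*a*t^2 + t^3
(5) = I*n^3 + 5*I*n^2 - 17*I*n - 21*I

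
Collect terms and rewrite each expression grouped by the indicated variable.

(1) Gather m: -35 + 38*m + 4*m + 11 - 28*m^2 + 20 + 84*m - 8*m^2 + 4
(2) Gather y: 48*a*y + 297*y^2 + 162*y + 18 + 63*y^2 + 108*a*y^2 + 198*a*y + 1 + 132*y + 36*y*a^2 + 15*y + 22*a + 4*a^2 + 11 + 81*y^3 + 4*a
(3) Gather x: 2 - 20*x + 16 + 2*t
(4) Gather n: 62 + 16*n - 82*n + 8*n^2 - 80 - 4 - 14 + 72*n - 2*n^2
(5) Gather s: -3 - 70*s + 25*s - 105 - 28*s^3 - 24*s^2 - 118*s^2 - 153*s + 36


(1) = -36*m^2 + 126*m
(2) = 4*a^2 + 26*a + 81*y^3 + y^2*(108*a + 360) + y*(36*a^2 + 246*a + 309) + 30
(3) = 2*t - 20*x + 18
(4) = 6*n^2 + 6*n - 36
(5) = -28*s^3 - 142*s^2 - 198*s - 72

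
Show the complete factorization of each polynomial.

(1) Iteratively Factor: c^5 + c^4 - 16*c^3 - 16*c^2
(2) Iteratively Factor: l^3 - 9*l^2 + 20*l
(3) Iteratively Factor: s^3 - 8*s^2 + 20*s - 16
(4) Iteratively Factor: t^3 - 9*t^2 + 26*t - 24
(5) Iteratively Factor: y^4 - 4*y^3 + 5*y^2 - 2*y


(1) = (c)*(c^4 + c^3 - 16*c^2 - 16*c) = c*(c - 4)*(c^3 + 5*c^2 + 4*c) = c*(c - 4)*(c + 4)*(c^2 + c) = c*(c - 4)*(c + 1)*(c + 4)*(c)
(2) = (l - 4)*(l^2 - 5*l) = l*(l - 4)*(l - 5)
(3) = (s - 2)*(s^2 - 6*s + 8) = (s - 4)*(s - 2)*(s - 2)
(4) = (t - 2)*(t^2 - 7*t + 12) = (t - 3)*(t - 2)*(t - 4)
(5) = (y - 2)*(y^3 - 2*y^2 + y) = (y - 2)*(y - 1)*(y^2 - y) = (y - 2)*(y - 1)^2*(y)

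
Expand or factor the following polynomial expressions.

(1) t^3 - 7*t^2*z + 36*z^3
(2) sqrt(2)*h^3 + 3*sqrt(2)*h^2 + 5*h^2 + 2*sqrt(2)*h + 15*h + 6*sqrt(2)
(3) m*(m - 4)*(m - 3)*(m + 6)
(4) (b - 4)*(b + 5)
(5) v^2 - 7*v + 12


(1) = (t - 6*z)*(t - 3*z)*(t + 2*z)
(2) = (h + 3)*(h + 2*sqrt(2))*(sqrt(2)*h + 1)
(3) = m^4 - m^3 - 30*m^2 + 72*m
(4) = b^2 + b - 20
(5) = (v - 4)*(v - 3)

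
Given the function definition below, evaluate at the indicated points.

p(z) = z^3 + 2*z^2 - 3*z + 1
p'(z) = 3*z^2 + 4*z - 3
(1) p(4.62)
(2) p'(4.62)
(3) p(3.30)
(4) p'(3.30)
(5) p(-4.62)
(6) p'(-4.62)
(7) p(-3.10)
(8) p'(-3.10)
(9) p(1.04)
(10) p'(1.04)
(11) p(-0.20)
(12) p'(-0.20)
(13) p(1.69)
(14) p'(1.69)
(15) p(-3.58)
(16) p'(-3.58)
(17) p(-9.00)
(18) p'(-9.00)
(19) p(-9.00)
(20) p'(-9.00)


(1) = 128.44
(2) = 79.51
(3) = 48.82
(4) = 42.87
(5) = -41.06
(6) = 42.55
(7) = -0.27
(8) = 13.43
(9) = 1.17
(10) = 4.40
(11) = 1.67
(12) = -3.68
(13) = 6.47
(14) = 12.33
(15) = -8.51
(16) = 21.13
(17) = -539.00
(18) = 204.00
(19) = -539.00
(20) = 204.00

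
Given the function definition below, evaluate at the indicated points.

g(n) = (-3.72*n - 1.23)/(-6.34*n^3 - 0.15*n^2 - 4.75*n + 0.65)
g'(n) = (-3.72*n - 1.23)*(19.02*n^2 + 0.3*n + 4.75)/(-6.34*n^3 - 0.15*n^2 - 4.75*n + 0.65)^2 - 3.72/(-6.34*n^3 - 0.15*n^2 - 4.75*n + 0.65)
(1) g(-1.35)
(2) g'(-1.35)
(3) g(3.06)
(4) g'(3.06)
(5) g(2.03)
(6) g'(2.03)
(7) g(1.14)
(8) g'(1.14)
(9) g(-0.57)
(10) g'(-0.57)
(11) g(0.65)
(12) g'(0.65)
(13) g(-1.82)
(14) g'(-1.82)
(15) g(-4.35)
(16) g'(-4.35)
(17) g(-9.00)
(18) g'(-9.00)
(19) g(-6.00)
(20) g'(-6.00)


(1) = 0.17
(2) = 0.13
(3) = 0.06
(4) = -0.04
(5) = 0.14
(6) = -0.13
(7) = 0.38
(8) = -0.53
(9) = 0.20
(10) = -0.35
(11) = 0.86
(12) = -1.75
(13) = 0.12
(14) = 0.09
(15) = 0.03
(16) = 0.01
(17) = 0.01
(18) = 0.00
(19) = 0.02
(20) = 0.00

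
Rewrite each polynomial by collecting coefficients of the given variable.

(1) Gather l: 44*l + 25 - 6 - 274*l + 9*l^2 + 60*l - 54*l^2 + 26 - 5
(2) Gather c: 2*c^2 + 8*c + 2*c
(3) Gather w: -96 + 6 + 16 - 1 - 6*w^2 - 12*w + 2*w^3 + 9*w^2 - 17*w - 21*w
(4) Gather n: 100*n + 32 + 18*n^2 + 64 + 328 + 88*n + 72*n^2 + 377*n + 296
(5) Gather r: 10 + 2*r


(1) = -45*l^2 - 170*l + 40
(2) = 2*c^2 + 10*c
(3) = 2*w^3 + 3*w^2 - 50*w - 75
(4) = 90*n^2 + 565*n + 720
(5) = 2*r + 10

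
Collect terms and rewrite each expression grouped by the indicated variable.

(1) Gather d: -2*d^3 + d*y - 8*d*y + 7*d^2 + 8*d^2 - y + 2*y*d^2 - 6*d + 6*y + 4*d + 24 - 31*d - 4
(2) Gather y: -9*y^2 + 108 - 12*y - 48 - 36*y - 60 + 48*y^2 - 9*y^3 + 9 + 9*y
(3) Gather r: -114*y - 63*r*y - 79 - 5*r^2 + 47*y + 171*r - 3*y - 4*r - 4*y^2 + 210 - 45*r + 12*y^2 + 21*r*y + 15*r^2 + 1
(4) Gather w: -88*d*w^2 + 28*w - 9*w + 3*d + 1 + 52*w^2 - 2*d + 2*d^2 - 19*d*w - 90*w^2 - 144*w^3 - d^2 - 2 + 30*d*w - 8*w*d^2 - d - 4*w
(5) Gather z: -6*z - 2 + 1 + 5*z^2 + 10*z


(1) = -2*d^3 + d^2*(2*y + 15) + d*(-7*y - 33) + 5*y + 20
(2) = -9*y^3 + 39*y^2 - 39*y + 9
(3) = 10*r^2 + r*(122 - 42*y) + 8*y^2 - 70*y + 132
(4) = d^2 - 144*w^3 + w^2*(-88*d - 38) + w*(-8*d^2 + 11*d + 15) - 1
(5) = 5*z^2 + 4*z - 1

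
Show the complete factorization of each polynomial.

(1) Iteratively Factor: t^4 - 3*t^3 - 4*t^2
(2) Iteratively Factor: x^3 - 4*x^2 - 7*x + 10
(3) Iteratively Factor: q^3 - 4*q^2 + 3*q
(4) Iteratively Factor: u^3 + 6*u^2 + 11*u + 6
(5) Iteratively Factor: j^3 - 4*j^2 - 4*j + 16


(1) = (t)*(t^3 - 3*t^2 - 4*t) = t*(t + 1)*(t^2 - 4*t) = t^2*(t + 1)*(t - 4)
(2) = (x - 1)*(x^2 - 3*x - 10) = (x - 1)*(x + 2)*(x - 5)
(3) = (q - 1)*(q^2 - 3*q) = (q - 3)*(q - 1)*(q)
(4) = (u + 2)*(u^2 + 4*u + 3) = (u + 2)*(u + 3)*(u + 1)
(5) = (j - 4)*(j^2 - 4) = (j - 4)*(j + 2)*(j - 2)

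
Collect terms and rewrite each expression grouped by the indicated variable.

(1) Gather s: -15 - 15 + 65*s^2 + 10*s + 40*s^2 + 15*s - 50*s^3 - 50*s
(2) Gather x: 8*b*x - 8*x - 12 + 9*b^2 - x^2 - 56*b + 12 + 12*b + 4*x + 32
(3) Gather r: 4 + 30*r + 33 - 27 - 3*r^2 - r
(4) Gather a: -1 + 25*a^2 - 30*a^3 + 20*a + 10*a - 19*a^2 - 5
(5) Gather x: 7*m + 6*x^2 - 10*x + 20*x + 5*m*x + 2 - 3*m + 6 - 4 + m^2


(1) = -50*s^3 + 105*s^2 - 25*s - 30
(2) = 9*b^2 - 44*b - x^2 + x*(8*b - 4) + 32
(3) = -3*r^2 + 29*r + 10
(4) = -30*a^3 + 6*a^2 + 30*a - 6
(5) = m^2 + 4*m + 6*x^2 + x*(5*m + 10) + 4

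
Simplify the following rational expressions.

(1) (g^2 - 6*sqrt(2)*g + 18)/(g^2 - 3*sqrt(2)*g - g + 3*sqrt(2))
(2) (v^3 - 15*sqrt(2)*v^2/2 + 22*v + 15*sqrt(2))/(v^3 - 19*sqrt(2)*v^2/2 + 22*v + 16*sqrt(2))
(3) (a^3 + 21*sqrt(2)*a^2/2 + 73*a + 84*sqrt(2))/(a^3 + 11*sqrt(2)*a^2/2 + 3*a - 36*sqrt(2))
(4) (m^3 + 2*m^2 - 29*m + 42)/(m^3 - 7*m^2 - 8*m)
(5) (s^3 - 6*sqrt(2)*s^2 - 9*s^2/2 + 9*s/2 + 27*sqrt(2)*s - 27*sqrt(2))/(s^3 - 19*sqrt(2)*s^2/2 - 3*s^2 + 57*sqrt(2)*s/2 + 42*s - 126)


(1) = (g - 3*sqrt(2))/(g - 1)
(2) = (4*v^2 - 32*sqrt(2)*v + 120)/(4*v^2 - 40*sqrt(2)*v + 128)
(3) = (4*a + 14*sqrt(2))/(4*a - 6*sqrt(2))
(4) = (m^3 + 2*m^2 - 29*m + 42)/(m^3 - 7*m^2 - 8*m)
(5) = (4*s - 6)/(4*s - 14*sqrt(2))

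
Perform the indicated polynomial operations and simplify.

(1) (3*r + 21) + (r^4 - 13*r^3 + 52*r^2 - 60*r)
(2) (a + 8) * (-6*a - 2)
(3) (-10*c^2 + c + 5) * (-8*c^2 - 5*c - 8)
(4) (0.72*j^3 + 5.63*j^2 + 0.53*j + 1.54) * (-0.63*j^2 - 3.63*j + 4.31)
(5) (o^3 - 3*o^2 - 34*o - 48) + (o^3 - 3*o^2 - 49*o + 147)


(1) = r^4 - 13*r^3 + 52*r^2 - 57*r + 21
(2) = -6*a^2 - 50*a - 16
(3) = 80*c^4 + 42*c^3 + 35*c^2 - 33*c - 40
(4) = -0.4536*j^5 - 6.1605*j^4 - 17.6676*j^3 + 21.3712*j^2 - 3.3059*j + 6.6374
(5) = 2*o^3 - 6*o^2 - 83*o + 99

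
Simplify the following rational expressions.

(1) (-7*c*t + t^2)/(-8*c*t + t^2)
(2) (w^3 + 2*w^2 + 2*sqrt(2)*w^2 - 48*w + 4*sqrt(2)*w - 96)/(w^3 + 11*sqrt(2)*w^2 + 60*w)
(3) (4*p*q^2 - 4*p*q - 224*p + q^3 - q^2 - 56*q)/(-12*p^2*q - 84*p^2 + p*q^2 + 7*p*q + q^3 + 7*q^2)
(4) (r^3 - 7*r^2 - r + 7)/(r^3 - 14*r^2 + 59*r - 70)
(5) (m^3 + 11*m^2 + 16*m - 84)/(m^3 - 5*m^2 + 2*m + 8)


(1) = (-7*c + t)/(-8*c + t)
(2) = (w^2 + w*(2 - 4*sqrt(2)) - 8*sqrt(2))/(w^2 + 5*sqrt(2)*w)
(3) = (8 - q)/(3*p - q)
(4) = (r^2 - 1)/(r^2 - 7*r + 10)
(5) = (m^2 + 13*m + 42)/(m^2 - 3*m - 4)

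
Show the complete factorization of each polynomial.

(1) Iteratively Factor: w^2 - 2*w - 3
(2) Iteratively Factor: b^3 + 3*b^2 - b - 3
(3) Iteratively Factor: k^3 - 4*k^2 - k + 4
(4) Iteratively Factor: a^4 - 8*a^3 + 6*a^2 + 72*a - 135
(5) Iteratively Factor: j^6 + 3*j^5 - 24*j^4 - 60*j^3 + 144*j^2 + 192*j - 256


(1) = (w - 3)*(w + 1)
(2) = (b + 3)*(b^2 - 1) = (b - 1)*(b + 3)*(b + 1)
(3) = (k - 1)*(k^2 - 3*k - 4) = (k - 4)*(k - 1)*(k + 1)
(4) = (a - 3)*(a^3 - 5*a^2 - 9*a + 45) = (a - 3)*(a + 3)*(a^2 - 8*a + 15) = (a - 3)^2*(a + 3)*(a - 5)
(5) = (j - 1)*(j^5 + 4*j^4 - 20*j^3 - 80*j^2 + 64*j + 256) = (j - 2)*(j - 1)*(j^4 + 6*j^3 - 8*j^2 - 96*j - 128) = (j - 2)*(j - 1)*(j + 4)*(j^3 + 2*j^2 - 16*j - 32) = (j - 4)*(j - 2)*(j - 1)*(j + 4)*(j^2 + 6*j + 8) = (j - 4)*(j - 2)*(j - 1)*(j + 4)^2*(j + 2)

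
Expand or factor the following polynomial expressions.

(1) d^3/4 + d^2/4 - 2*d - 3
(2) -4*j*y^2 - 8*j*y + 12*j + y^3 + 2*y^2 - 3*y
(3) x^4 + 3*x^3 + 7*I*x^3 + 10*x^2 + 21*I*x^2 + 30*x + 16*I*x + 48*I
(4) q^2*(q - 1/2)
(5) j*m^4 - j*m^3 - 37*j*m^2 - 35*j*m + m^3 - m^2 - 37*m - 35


(1) = (d/4 + 1/2)*(d - 3)*(d + 2)
(2) = (-4*j + y)*(y - 1)*(y + 3)
(3) = (x + 3)*(x - 2*I)*(x + I)*(x + 8*I)
(4) = q^3 - q^2/2
(5) = (m - 7)*(m + 1)*(m + 5)*(j*m + 1)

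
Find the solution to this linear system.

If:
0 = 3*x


Then:
x = 0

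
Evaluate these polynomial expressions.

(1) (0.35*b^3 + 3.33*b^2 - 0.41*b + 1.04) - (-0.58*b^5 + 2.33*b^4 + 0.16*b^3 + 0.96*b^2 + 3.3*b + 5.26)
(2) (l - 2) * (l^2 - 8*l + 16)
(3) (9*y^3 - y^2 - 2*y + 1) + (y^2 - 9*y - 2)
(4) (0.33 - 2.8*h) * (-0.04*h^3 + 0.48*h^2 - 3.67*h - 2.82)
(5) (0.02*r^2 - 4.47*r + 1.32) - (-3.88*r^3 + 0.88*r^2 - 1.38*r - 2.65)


(1) = 0.58*b^5 - 2.33*b^4 + 0.19*b^3 + 2.37*b^2 - 3.71*b - 4.22
(2) = l^3 - 10*l^2 + 32*l - 32
(3) = 9*y^3 - 11*y - 1
(4) = 0.112*h^4 - 1.3572*h^3 + 10.4344*h^2 + 6.6849*h - 0.9306
(5) = 3.88*r^3 - 0.86*r^2 - 3.09*r + 3.97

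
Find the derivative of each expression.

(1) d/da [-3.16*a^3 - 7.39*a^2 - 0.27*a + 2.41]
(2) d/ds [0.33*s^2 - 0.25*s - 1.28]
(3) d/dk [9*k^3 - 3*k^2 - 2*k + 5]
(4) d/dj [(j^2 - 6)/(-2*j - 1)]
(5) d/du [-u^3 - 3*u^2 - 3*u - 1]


(1) = -9.48*a^2 - 14.78*a - 0.27
(2) = 0.66*s - 0.25
(3) = 27*k^2 - 6*k - 2
(4) = 2*(j^2 - j*(2*j + 1) - 6)/(2*j + 1)^2
(5) = -3*u^2 - 6*u - 3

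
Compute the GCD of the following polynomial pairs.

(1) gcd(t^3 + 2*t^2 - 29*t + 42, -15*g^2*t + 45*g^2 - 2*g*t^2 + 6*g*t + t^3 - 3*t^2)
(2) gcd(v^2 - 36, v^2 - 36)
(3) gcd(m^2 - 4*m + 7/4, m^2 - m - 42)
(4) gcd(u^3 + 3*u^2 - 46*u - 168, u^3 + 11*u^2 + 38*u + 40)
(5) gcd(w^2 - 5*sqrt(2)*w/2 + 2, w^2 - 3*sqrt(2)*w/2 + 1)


(1) = t - 3
(2) = gcd((v - 6)*(v + 6), (v - 6)*(v + 6)) = v^2 - 36
(3) = 1
(4) = gcd((u - 7)*(u + 4)*(u + 6), (u + 2)*(u + 4)*(u + 5)) = u + 4
(5) = gcd((w - 2*sqrt(2))*(w - sqrt(2)/2), (w - sqrt(2))*(w - sqrt(2)/2)) = w - sqrt(2)/2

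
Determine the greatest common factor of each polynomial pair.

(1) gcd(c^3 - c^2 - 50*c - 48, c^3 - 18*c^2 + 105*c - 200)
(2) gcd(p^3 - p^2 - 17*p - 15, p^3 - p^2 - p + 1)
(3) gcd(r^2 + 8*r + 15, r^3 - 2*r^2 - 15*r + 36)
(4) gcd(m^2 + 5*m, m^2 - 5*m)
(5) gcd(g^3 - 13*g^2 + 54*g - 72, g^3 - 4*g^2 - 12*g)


(1) = c - 8
(2) = gcd((p - 5)*(p + 1)*(p + 3), (p - 1)^2*(p + 1)) = p + 1
(3) = gcd((r + 3)*(r + 5), (r - 3)^2*(r + 4)) = 1
(4) = gcd(m*(m + 5), m*(m - 5)) = m
(5) = g - 6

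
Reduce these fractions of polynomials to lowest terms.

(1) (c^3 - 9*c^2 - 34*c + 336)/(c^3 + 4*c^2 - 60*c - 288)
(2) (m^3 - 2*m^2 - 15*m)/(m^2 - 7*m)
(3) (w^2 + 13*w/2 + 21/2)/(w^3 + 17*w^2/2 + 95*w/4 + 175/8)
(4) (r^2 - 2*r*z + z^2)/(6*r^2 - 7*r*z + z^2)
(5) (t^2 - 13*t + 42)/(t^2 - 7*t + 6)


(1) = (c - 7)/(c + 6)
(2) = (m^2 - 2*m - 15)/(m - 7)
(3) = (4*w + 12)/(4*w^2 + 20*w + 25)
(4) = (-r + z)/(-6*r + z)
(5) = (t - 7)/(t - 1)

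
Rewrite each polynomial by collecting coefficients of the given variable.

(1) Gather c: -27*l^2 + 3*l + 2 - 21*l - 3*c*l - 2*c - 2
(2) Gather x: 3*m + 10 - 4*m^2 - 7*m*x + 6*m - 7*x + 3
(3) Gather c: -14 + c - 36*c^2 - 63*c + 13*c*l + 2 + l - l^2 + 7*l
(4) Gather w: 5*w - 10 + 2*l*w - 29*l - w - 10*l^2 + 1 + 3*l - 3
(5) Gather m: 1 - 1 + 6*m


(1) = c*(-3*l - 2) - 27*l^2 - 18*l
(2) = -4*m^2 + 9*m + x*(-7*m - 7) + 13
(3) = -36*c^2 + c*(13*l - 62) - l^2 + 8*l - 12
(4) = -10*l^2 - 26*l + w*(2*l + 4) - 12
(5) = 6*m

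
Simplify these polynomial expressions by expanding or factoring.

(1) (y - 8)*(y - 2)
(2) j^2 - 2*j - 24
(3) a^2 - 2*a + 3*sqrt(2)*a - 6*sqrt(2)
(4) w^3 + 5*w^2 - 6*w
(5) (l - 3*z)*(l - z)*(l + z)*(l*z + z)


(1) = y^2 - 10*y + 16
(2) = (j - 6)*(j + 4)
(3) = (a - 2)*(a + 3*sqrt(2))
(4) = w*(w - 1)*(w + 6)
(5) = l^4*z - 3*l^3*z^2 + l^3*z - l^2*z^3 - 3*l^2*z^2 + 3*l*z^4 - l*z^3 + 3*z^4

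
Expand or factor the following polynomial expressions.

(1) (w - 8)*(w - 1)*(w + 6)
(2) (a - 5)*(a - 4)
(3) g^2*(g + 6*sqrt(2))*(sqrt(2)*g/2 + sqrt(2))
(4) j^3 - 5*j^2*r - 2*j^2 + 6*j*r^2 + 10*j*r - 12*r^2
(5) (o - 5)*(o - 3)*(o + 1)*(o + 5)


(1) = w^3 - 3*w^2 - 46*w + 48
(2) = a^2 - 9*a + 20
(3) = sqrt(2)*g^4/2 + sqrt(2)*g^3 + 6*g^3 + 12*g^2
(4) = (j - 2)*(j - 3*r)*(j - 2*r)
(5) = o^4 - 2*o^3 - 28*o^2 + 50*o + 75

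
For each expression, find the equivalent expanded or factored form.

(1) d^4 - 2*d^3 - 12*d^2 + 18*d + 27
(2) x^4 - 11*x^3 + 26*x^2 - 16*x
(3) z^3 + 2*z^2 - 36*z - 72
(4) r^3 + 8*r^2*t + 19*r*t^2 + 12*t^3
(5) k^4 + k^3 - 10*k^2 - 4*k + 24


(1) = (d - 3)^2*(d + 1)*(d + 3)
(2) = x*(x - 8)*(x - 2)*(x - 1)
(3) = (z - 6)*(z + 2)*(z + 6)
(4) = (r + t)*(r + 3*t)*(r + 4*t)
(5) = (k - 2)^2*(k + 2)*(k + 3)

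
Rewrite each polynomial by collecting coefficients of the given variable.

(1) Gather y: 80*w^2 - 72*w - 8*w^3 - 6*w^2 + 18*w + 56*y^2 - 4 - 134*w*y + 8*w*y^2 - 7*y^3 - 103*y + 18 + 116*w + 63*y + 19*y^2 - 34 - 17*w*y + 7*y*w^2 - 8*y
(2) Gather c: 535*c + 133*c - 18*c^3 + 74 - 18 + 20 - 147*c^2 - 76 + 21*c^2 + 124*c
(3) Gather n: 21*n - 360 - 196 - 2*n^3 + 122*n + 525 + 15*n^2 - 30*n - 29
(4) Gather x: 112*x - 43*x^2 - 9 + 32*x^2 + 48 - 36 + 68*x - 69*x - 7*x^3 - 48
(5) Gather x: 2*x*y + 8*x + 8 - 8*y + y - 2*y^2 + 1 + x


(1) = -8*w^3 + 74*w^2 + 62*w - 7*y^3 + y^2*(8*w + 75) + y*(7*w^2 - 151*w - 48) - 20
(2) = -18*c^3 - 126*c^2 + 792*c
(3) = -2*n^3 + 15*n^2 + 113*n - 60
(4) = -7*x^3 - 11*x^2 + 111*x - 45
(5) = x*(2*y + 9) - 2*y^2 - 7*y + 9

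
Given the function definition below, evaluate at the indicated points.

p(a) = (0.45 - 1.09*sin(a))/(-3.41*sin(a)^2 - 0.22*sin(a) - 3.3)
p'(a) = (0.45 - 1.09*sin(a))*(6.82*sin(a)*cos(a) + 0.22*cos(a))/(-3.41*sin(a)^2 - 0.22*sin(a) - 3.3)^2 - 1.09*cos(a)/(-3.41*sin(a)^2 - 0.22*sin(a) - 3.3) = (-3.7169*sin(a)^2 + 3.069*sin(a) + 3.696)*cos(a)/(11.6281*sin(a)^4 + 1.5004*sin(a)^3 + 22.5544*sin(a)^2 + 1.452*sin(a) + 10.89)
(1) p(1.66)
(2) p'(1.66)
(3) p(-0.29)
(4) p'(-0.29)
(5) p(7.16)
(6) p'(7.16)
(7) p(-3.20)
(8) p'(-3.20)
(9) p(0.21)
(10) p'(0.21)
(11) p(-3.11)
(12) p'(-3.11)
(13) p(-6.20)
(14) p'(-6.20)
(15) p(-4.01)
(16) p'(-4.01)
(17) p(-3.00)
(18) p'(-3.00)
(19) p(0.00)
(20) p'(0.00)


(1) = 0.09
(2) = -0.01
(3) = -0.22
(4) = 0.19
(5) = 0.07
(6) = 0.08
(7) = -0.12
(8) = -0.35
(9) = -0.06
(10) = 0.33
(11) = -0.15
(12) = -0.33
(13) = -0.11
(14) = 0.35
(15) = 0.07
(16) = -0.08
(17) = -0.18
(18) = -0.28
(19) = -0.14
(20) = 0.34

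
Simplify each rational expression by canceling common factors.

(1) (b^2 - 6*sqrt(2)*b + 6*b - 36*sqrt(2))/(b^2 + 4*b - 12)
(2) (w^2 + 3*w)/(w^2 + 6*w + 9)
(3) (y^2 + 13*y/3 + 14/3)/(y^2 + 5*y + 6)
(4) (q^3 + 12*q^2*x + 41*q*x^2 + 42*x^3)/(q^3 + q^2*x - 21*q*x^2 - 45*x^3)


(1) = (b - 6*sqrt(2))/(b - 2)
(2) = w/(w + 3)
(3) = (3*y + 7)/(3*y + 9)
(4) = (-q^2 - 9*q*x - 14*x^2)/(-q^2 + 2*q*x + 15*x^2)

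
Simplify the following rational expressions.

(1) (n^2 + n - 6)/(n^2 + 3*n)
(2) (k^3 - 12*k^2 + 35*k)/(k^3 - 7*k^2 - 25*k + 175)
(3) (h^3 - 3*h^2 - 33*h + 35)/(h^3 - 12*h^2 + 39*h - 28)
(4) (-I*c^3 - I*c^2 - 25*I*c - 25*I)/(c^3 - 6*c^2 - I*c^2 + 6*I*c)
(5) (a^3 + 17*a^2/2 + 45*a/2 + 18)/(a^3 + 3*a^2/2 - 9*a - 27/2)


(1) = (n - 2)/n
(2) = k/(k + 5)
(3) = (h + 5)/(h - 4)
(4) = (-I*c^3 - I*c^2 - 25*I*c - 25*I)/(c^3 + c^2*(-6 - I) + 6*I*c)
(5) = (a + 4)/(a - 3)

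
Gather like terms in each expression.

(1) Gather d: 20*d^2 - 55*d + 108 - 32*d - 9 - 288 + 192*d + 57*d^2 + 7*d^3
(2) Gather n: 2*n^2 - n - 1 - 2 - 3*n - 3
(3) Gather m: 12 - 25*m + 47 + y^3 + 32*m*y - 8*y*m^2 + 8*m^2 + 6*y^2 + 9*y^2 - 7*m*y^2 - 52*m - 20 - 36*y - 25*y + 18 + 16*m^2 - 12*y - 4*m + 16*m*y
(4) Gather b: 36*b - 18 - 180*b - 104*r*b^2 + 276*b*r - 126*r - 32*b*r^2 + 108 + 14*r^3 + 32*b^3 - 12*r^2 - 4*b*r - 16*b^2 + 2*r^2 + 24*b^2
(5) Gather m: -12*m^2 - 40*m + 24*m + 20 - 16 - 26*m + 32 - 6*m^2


(1) = 7*d^3 + 77*d^2 + 105*d - 189
(2) = 2*n^2 - 4*n - 6
(3) = m^2*(24 - 8*y) + m*(-7*y^2 + 48*y - 81) + y^3 + 15*y^2 - 73*y + 57
(4) = 32*b^3 + b^2*(8 - 104*r) + b*(-32*r^2 + 272*r - 144) + 14*r^3 - 10*r^2 - 126*r + 90
(5) = -18*m^2 - 42*m + 36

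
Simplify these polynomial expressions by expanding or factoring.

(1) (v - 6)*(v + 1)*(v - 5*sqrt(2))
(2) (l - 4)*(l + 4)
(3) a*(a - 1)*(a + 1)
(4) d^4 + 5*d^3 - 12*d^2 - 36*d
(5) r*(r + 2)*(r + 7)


(1) = v^3 - 5*sqrt(2)*v^2 - 5*v^2 - 6*v + 25*sqrt(2)*v + 30*sqrt(2)
(2) = l^2 - 16
(3) = a^3 - a
(4) = d*(d - 3)*(d + 2)*(d + 6)
(5) = r^3 + 9*r^2 + 14*r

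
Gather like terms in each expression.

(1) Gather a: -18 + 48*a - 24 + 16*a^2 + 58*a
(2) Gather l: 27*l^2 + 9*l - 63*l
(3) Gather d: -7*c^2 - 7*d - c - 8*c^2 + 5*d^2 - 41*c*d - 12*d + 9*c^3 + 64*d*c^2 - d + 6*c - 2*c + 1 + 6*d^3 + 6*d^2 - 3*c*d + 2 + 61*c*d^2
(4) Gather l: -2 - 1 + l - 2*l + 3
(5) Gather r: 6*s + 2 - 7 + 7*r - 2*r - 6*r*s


(1) = 16*a^2 + 106*a - 42
(2) = 27*l^2 - 54*l
(3) = 9*c^3 - 15*c^2 + 3*c + 6*d^3 + d^2*(61*c + 11) + d*(64*c^2 - 44*c - 20) + 3
(4) = -l
(5) = r*(5 - 6*s) + 6*s - 5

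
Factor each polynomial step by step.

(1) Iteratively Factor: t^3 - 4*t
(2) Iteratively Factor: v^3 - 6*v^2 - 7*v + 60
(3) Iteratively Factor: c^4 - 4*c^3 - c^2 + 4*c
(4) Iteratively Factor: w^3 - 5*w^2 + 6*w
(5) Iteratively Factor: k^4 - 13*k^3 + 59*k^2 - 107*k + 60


(1) = (t - 2)*(t^2 + 2*t) = t*(t - 2)*(t + 2)
(2) = (v - 4)*(v^2 - 2*v - 15) = (v - 5)*(v - 4)*(v + 3)
(3) = (c - 1)*(c^3 - 3*c^2 - 4*c) = (c - 4)*(c - 1)*(c^2 + c) = c*(c - 4)*(c - 1)*(c + 1)
(4) = (w - 2)*(w^2 - 3*w) = (w - 3)*(w - 2)*(w)
(5) = (k - 4)*(k^3 - 9*k^2 + 23*k - 15) = (k - 4)*(k - 3)*(k^2 - 6*k + 5) = (k - 4)*(k - 3)*(k - 1)*(k - 5)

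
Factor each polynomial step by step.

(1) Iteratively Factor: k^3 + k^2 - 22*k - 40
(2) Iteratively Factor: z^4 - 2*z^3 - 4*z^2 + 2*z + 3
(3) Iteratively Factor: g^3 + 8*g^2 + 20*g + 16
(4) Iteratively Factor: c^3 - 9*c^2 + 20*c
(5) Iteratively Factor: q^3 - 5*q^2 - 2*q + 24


(1) = (k - 5)*(k^2 + 6*k + 8) = (k - 5)*(k + 4)*(k + 2)
(2) = (z - 3)*(z^3 + z^2 - z - 1) = (z - 3)*(z + 1)*(z^2 - 1) = (z - 3)*(z - 1)*(z + 1)*(z + 1)
(3) = (g + 2)*(g^2 + 6*g + 8) = (g + 2)*(g + 4)*(g + 2)
(4) = (c - 5)*(c^2 - 4*c) = c*(c - 5)*(c - 4)
(5) = (q - 4)*(q^2 - q - 6) = (q - 4)*(q - 3)*(q + 2)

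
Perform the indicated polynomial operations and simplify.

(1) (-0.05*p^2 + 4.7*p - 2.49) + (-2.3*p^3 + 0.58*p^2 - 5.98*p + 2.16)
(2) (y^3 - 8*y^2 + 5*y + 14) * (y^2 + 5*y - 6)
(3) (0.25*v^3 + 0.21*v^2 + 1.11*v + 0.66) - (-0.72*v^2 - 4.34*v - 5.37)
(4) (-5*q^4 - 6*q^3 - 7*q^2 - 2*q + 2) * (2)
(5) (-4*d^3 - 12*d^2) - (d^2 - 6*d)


(1) = -2.3*p^3 + 0.53*p^2 - 1.28*p - 0.33
(2) = y^5 - 3*y^4 - 41*y^3 + 87*y^2 + 40*y - 84
(3) = 0.25*v^3 + 0.93*v^2 + 5.45*v + 6.03
(4) = -10*q^4 - 12*q^3 - 14*q^2 - 4*q + 4
(5) = -4*d^3 - 13*d^2 + 6*d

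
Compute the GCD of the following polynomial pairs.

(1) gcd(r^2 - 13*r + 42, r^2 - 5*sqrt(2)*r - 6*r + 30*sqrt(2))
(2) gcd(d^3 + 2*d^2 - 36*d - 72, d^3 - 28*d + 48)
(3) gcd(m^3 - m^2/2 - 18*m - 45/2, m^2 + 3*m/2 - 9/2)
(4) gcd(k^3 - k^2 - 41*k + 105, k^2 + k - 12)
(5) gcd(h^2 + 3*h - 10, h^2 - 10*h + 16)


(1) = gcd((r - 7)*(r - 6), (r - 6)*(r - 5*sqrt(2))) = r - 6
(2) = gcd((d - 6)*(d + 2)*(d + 6), (d - 4)*(d - 2)*(d + 6)) = d + 6
(3) = gcd((m - 5)*(m + 3/2)*(m + 3), (m - 3/2)*(m + 3)) = m + 3
(4) = k - 3
(5) = gcd((h - 2)*(h + 5), (h - 8)*(h - 2)) = h - 2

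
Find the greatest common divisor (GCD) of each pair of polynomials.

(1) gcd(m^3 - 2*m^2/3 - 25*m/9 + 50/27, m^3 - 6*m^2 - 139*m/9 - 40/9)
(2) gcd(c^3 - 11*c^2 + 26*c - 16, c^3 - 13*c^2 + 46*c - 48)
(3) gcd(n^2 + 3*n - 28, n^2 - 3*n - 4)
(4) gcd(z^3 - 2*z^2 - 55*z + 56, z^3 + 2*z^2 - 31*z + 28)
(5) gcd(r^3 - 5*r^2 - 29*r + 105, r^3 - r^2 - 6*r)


(1) = m + 5/3
(2) = gcd((c - 8)*(c - 2)*(c - 1), (c - 8)*(c - 3)*(c - 2)) = c^2 - 10*c + 16
(3) = n - 4
(4) = z^2 + 6*z - 7
(5) = r - 3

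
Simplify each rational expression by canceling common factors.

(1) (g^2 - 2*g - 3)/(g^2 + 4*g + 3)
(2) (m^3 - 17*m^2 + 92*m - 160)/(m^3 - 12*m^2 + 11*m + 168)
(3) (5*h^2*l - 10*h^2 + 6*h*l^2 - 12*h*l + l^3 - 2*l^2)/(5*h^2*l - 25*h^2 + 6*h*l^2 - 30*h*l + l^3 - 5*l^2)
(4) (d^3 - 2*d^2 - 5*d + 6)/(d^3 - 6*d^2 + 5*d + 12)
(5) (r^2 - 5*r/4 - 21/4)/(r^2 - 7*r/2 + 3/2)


(1) = (g - 3)/(g + 3)
(2) = (m^2 - 9*m + 20)/(m^2 - 4*m - 21)
(3) = (l - 2)/(l - 5)
(4) = (d^2 + d - 2)/(d^2 - 3*d - 4)
(5) = (4*r + 7)/(4*r - 2)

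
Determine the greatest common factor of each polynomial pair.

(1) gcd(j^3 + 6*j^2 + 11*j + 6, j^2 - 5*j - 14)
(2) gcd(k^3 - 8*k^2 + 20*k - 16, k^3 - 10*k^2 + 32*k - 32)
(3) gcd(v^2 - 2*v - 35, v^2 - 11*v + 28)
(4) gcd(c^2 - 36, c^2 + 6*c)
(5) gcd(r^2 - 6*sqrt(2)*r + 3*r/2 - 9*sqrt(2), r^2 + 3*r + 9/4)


(1) = gcd((j + 1)*(j + 2)*(j + 3), (j - 7)*(j + 2)) = j + 2
(2) = gcd((k - 4)*(k - 2)^2, (k - 4)^2*(k - 2)) = k^2 - 6*k + 8
(3) = gcd((v - 7)*(v + 5), (v - 7)*(v - 4)) = v - 7
(4) = gcd((c - 6)*(c + 6), c*(c + 6)) = c + 6
(5) = r + 3/2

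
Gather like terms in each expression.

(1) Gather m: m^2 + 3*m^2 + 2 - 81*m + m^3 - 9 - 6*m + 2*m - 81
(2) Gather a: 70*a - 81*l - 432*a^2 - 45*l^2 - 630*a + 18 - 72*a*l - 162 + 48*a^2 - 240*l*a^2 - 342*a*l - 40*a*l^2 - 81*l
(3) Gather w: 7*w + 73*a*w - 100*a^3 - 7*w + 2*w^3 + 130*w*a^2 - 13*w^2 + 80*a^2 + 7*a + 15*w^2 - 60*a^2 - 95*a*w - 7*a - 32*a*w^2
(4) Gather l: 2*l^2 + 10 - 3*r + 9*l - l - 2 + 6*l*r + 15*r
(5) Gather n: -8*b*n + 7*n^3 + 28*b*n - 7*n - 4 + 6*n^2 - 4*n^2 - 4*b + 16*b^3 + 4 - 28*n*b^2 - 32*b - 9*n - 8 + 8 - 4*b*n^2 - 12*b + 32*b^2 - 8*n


(1) = m^3 + 4*m^2 - 85*m - 88
(2) = a^2*(-240*l - 384) + a*(-40*l^2 - 414*l - 560) - 45*l^2 - 162*l - 144
(3) = -100*a^3 + 20*a^2 + 2*w^3 + w^2*(2 - 32*a) + w*(130*a^2 - 22*a)
(4) = 2*l^2 + l*(6*r + 8) + 12*r + 8
(5) = 16*b^3 + 32*b^2 - 48*b + 7*n^3 + n^2*(2 - 4*b) + n*(-28*b^2 + 20*b - 24)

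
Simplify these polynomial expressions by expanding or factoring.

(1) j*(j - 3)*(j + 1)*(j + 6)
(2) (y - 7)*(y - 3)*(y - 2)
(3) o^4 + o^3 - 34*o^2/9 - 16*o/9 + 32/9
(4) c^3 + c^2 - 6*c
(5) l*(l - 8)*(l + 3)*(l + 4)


(1) = j^4 + 4*j^3 - 15*j^2 - 18*j
(2) = y^3 - 12*y^2 + 41*y - 42
(3) = (o - 4/3)*(o - 1)*(o + 4/3)*(o + 2)
(4) = c*(c - 2)*(c + 3)
(5) = l^4 - l^3 - 44*l^2 - 96*l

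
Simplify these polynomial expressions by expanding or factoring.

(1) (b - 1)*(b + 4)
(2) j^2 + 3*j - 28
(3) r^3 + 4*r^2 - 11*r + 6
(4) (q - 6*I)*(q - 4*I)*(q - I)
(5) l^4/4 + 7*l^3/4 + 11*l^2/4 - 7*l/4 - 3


(1) = b^2 + 3*b - 4
(2) = (j - 4)*(j + 7)
(3) = (r - 1)^2*(r + 6)
(4) = q^3 - 11*I*q^2 - 34*q + 24*I
(5) = (l/4 + 1)*(l - 1)*(l + 1)*(l + 3)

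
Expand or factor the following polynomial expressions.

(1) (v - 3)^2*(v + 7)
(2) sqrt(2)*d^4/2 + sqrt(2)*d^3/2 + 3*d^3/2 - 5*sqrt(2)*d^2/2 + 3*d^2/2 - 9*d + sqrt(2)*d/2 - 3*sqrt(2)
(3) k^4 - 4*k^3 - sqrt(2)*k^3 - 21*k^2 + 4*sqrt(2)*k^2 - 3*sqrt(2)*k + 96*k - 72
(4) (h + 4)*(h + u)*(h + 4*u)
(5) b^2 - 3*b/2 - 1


(1) = v^3 + v^2 - 33*v + 63
(2) = (d - 2)*(d + 3)*(d + sqrt(2))*(sqrt(2)*d/2 + 1/2)
(3) = (k - 3)*(k - 1)*(k - 4*sqrt(2))*(k + 3*sqrt(2))
(4) = h^3 + 5*h^2*u + 4*h^2 + 4*h*u^2 + 20*h*u + 16*u^2
(5) = (b - 2)*(b + 1/2)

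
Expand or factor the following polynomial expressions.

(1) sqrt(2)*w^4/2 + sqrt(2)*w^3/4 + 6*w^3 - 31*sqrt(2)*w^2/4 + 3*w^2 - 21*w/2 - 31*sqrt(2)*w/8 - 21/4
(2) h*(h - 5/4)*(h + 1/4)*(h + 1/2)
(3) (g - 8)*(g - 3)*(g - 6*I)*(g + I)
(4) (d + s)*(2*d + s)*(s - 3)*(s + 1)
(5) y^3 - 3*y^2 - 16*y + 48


(1) = (w + 1/2)*(w - 3*sqrt(2)/2)*(w + 7*sqrt(2))*(sqrt(2)*w/2 + 1/2)
(2) = h^4 - h^3/2 - 13*h^2/16 - 5*h/32
(3) = g^4 - 11*g^3 - 5*I*g^3 + 30*g^2 + 55*I*g^2 - 66*g - 120*I*g + 144
(4) = 2*d^2*s^2 - 4*d^2*s - 6*d^2 + 3*d*s^3 - 6*d*s^2 - 9*d*s + s^4 - 2*s^3 - 3*s^2
(5) = (y - 4)*(y - 3)*(y + 4)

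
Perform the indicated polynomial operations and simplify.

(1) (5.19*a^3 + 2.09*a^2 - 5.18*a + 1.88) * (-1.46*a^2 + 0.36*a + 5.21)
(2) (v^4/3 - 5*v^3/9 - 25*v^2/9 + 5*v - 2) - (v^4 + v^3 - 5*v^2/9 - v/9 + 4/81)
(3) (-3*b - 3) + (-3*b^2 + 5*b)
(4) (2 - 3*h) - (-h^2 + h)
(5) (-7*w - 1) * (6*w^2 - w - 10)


(1) = -7.5774*a^5 - 1.183*a^4 + 35.3551*a^3 + 6.2793*a^2 - 26.311*a + 9.7948
(2) = -2*v^4/3 - 14*v^3/9 - 20*v^2/9 + 46*v/9 - 166/81
(3) = -3*b^2 + 2*b - 3
(4) = h^2 - 4*h + 2
(5) = -42*w^3 + w^2 + 71*w + 10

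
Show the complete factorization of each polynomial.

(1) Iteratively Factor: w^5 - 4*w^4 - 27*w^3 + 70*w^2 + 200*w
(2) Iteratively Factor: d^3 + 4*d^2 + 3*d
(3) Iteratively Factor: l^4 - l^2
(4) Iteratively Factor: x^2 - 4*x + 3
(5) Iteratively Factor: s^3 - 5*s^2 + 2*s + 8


(1) = (w)*(w^4 - 4*w^3 - 27*w^2 + 70*w + 200) = w*(w + 2)*(w^3 - 6*w^2 - 15*w + 100) = w*(w - 5)*(w + 2)*(w^2 - w - 20) = w*(w - 5)^2*(w + 2)*(w + 4)
(2) = (d)*(d^2 + 4*d + 3) = d*(d + 3)*(d + 1)
(3) = (l - 1)*(l^3 + l^2) = (l - 1)*(l + 1)*(l^2) = l*(l - 1)*(l + 1)*(l)
(4) = (x - 1)*(x - 3)
(5) = (s - 2)*(s^2 - 3*s - 4) = (s - 4)*(s - 2)*(s + 1)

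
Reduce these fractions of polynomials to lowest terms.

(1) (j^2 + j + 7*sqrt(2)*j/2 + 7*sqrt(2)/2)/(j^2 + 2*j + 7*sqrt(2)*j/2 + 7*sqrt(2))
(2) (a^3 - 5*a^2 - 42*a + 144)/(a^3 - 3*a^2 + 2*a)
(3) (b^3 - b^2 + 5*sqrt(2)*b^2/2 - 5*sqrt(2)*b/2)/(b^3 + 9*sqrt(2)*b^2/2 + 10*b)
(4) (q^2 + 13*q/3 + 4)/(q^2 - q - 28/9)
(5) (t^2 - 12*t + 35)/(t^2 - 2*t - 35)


(1) = (4*j + 4)/(4*j + 8)
(2) = (a^3 - 5*a^2 - 42*a + 144)/(a^3 - 3*a^2 + 2*a)
(3) = (4*b - 4)/(4*b + 8*sqrt(2))
(4) = (3*q + 9)/(3*q - 7)
(5) = (t - 5)/(t + 5)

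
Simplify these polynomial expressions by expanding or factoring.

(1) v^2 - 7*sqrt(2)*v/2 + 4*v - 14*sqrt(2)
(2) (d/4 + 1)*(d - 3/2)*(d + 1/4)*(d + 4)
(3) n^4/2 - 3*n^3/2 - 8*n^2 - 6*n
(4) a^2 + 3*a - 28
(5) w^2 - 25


(1) = (v + 4)*(v - 7*sqrt(2)/2)
(2) = d^4/4 + 27*d^3/16 + 45*d^2/32 - 23*d/4 - 3/2
(3) = n*(n/2 + 1)*(n - 6)*(n + 1)
(4) = (a - 4)*(a + 7)
(5) = (w - 5)*(w + 5)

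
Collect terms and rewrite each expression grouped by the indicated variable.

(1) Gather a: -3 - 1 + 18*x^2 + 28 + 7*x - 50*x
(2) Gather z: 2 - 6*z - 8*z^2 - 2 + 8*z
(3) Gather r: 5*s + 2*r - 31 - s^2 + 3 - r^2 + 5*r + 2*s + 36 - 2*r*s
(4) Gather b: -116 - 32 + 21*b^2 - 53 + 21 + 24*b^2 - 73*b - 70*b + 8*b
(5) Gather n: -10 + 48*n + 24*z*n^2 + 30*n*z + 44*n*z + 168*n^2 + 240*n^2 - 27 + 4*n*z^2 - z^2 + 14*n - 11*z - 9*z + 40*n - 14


(1) = 18*x^2 - 43*x + 24
(2) = -8*z^2 + 2*z
(3) = -r^2 + r*(7 - 2*s) - s^2 + 7*s + 8
(4) = 45*b^2 - 135*b - 180
(5) = n^2*(24*z + 408) + n*(4*z^2 + 74*z + 102) - z^2 - 20*z - 51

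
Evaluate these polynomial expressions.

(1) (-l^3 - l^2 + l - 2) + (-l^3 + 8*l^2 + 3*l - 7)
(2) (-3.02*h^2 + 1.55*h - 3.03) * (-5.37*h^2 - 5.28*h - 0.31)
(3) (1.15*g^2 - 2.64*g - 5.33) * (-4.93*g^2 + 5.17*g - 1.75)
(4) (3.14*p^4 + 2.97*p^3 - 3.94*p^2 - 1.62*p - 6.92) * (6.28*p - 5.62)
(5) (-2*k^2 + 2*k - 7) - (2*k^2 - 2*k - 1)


(1) = -2*l^3 + 7*l^2 + 4*l - 9
(2) = 16.2174*h^4 + 7.6221*h^3 + 9.0233*h^2 + 15.5179*h + 0.9393
(3) = -5.6695*g^4 + 18.9607*g^3 + 10.6156*g^2 - 22.9361*g + 9.3275
(4) = 19.7192*p^5 + 1.0048*p^4 - 41.4346*p^3 + 11.9692*p^2 - 34.3532*p + 38.8904
(5) = -4*k^2 + 4*k - 6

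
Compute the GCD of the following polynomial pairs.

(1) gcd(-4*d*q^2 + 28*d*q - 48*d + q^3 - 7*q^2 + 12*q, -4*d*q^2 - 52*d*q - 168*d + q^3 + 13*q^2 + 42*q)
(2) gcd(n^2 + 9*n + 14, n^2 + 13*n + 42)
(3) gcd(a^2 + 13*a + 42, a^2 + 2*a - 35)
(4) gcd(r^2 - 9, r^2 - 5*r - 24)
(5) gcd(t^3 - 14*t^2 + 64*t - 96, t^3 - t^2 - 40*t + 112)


(1) = gcd((-4*d + q)*(q - 4)*(q - 3), (-4*d + q)*(q + 6)*(q + 7)) = -4*d + q
(2) = n + 7
(3) = a + 7
(4) = r + 3
(5) = t^2 - 8*t + 16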